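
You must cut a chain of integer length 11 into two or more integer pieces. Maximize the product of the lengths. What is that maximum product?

54

Define f[k] = max over 1≤i<k of i · max(k−i, f[k−i]); the inner max lets the remainder stay uncut if that's better.
Small cases: f[2]=1, f[3]=2, f[4]=4.
f[5] = max(1·4, 2·3, 3·2, 4·1) = 6
f[6] = max(1·6, 2·4, 3·3, 4·2, 5·1) = 9
f[7] = max(1·9, 2·6, 3·4, 4·3, 5·2, 6·1) = 12
f[8] = max(1·12, 2·9, 3·6, …, 6·2, 7·1) = 18
f[9] = max(1·18, 2·12, 3·9, …, 7·2, 8·1) = 27
f[10] = max(1·27, 2·18, 3·12, …, 8·2, 9·1) = 36
f[11] = max(1·36, 2·27, 3·18, …, 9·2, 10·1) = 54
One optimal split: 3 + 3 + 3 + 2; product 3·3·3·2 = 54.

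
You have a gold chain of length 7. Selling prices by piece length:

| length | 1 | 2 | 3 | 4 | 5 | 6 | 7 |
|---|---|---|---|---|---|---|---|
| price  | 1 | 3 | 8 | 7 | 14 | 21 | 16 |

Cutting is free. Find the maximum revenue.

22

Build v[k] bottom-up: v[k] = max over allowed piece i of (p[i] + v[k−i]).
v[1] = 1
v[2] = 3
v[3] = 8
v[4] = 9  (first piece 1, then v[3]=8)
v[5] = 14
v[6] = 21
v[7] = 22  (first piece 1, then v[6]=21)
One optimal cutting: 6 + 1 → $21 + $1 = $22.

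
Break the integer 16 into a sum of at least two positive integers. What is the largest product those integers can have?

Fill g[k] for k=2..16: at each k try every first piece i and multiply by the better of (k−i) uncut or g[k−i].
g[2] = 1·max(1,0) = 1·1 = 1
g[3] = 1·max(2,1) = 1·2 = 2
g[4] = 2·max(2,1) = 2·2 = 4
g[5] = 2·max(3,2) = 2·3 = 6
g[6] = 3·max(3,2) = 3·3 = 9
g[7] = 2·max(5,6) = 2·6 = 12
g[8] = 2·max(6,9) = 2·9 = 18
g[9] = 3·max(6,9) = 3·9 = 27
g[10] = 2·max(8,18) = 2·18 = 36
g[11] = 2·max(9,27) = 2·27 = 54
g[12] = 3·max(9,27) = 3·27 = 81
g[13] = 2·max(11,54) = 2·54 = 108
g[14] = 2·max(12,81) = 2·81 = 162
g[15] = 3·max(12,81) = 3·81 = 243
g[16] = 2·max(14,162) = 2·162 = 324
One optimal split: 3 + 3 + 3 + 3 + 2 + 2; product 3·3·3·3·2·2 = 324.

324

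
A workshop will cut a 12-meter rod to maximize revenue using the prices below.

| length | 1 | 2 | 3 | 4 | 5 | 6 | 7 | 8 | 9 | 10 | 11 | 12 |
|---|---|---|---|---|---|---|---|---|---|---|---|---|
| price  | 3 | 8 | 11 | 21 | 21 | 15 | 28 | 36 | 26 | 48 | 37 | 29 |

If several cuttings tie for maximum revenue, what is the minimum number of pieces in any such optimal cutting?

Build r[k] bottom-up: r[k] = max over allowed piece i of (p[i] + r[k−i]).
r[1] = 3
r[2] = max(3+3, 8+0) = 8
r[3] = max(3+8, 8+3, 11+0) = 11
r[4] = max(3+11, 8+8, 11+3, 21+0) = 21
r[5] = max(3+21, 8+11, 11+8, 21+3, 21+0) = 24
r[6] = max(3+24, 8+21, 11+11, 21+8, 21+3, 15+0) = 29
r[7] = max(3+29, 8+24, 11+21, …, 15+3, 28+0) = 32
r[8] = max(3+32, 8+29, 11+24, …, 28+3, 36+0) = 42
r[9] = max(3+42, 8+32, 11+29, …, 36+3, 26+0) = 45
r[10] = max(3+45, 8+42, 11+32, …, 26+3, 48+0) = 50
r[11] = max(3+50, 8+45, 11+42, …, 48+3, 37+0) = 53
r[12] = max(3+53, 8+50, 11+45, …, 37+3, 29+0) = 63
Maximum revenue is €63.
Now minimize piece count subject to staying optimal: for each k, pieces[k] = 1 + min over i with p[i]+r[k−i]=r[k] of pieces[k−i].
pieces[9] = 3
pieces[10] = 3
pieces[11] = 3
pieces[12] = 3

3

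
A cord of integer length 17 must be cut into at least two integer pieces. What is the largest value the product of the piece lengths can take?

Let f[k] be the best product for length k (with at least one cut). For each first piece i, the rest contributes max(k−i, f[k−i]).
Small cases: f[2]=1, f[3]=2, f[4]=4, f[5]=6, f[6]=9, f[7]=12, f[8]=18, f[9]=27, f[10]=36, f[11]=54.
f[12] = max(1·54, 2·36, 3·27, …, 10·2, 11·1) = 81
f[13] = max(1·81, 2·54, 3·36, …, 11·2, 12·1) = 108
f[14] = max(1·108, 2·81, 3·54, …, 12·2, 13·1) = 162
f[15] = max(1·162, 2·108, 3·81, …, 13·2, 14·1) = 243
f[16] = max(1·243, 2·162, 3·108, …, 14·2, 15·1) = 324
f[17] = max(1·324, 2·243, 3·162, …, 15·2, 16·1) = 486
One optimal split: 3 + 3 + 3 + 3 + 3 + 2; product 3·3·3·3·3·2 = 486.

486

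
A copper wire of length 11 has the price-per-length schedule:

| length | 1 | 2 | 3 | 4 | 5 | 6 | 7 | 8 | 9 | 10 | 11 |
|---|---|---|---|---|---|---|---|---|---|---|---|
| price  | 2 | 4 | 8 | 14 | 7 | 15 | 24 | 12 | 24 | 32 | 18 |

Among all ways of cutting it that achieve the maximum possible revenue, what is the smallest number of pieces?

2

Consider every possible first cut. r[k] is the best of p[i]+r[k−i] over all sellable i≤k.
r[1] = 2
r[2] = 4  (first piece 1, then r[1]=2)
r[3] = 8
r[4] = 14
r[5] = 16  (first piece 1, then r[4]=14)
r[6] = 18  (first piece 1, then r[5]=16)
r[7] = 24
r[8] = 28  (first piece 4, then r[4]=14)
r[9] = 30  (first piece 1, then r[8]=28)
r[10] = 32  (first piece 1, then r[9]=30)
r[11] = 38  (first piece 4, then r[7]=24)
Maximum revenue is €38.
Now minimize piece count subject to staying optimal: for each k, pieces[k] = 1 + min over i with p[i]+r[k−i]=r[k] of pieces[k−i].
pieces[8] = 2
pieces[9] = 3
pieces[10] = 1
pieces[11] = 2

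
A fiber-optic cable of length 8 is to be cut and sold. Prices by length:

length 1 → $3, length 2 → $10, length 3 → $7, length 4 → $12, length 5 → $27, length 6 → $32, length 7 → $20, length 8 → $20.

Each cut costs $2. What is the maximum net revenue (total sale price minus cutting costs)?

Consider every possible first cut. v[k] is the best of p[i]+v[k−i] over all sellable i≤k, charging 2 whenever i<k.
v[1] = 3
v[2] = 10
v[3] = 11  (first piece 1, then v[2]=10)
v[4] = 18  (first piece 2, then v[2]=10)
v[5] = 27
v[6] = 32
v[7] = 35  (first piece 2, then v[5]=27)
v[8] = 40  (first piece 2, then v[6]=32)
One optimal plan: pieces 6 + 2 (1 cut) → $42 − $2 = $40.

40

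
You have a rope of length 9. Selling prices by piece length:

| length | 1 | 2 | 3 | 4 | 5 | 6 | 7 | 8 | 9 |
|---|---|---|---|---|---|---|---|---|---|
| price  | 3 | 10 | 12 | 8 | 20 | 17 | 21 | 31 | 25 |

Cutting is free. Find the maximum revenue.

43

Build v[k] bottom-up: v[k] = max over allowed piece i of (p[i] + v[k−i]).
v[1] = 3
v[2] = max(3+3, 10+0) = 10
v[3] = max(3+10, 10+3, 12+0) = 13
v[4] = max(3+13, 10+10, 12+3, 8+0) = 20
v[5] = max(3+20, 10+13, 12+10, 8+3, 20+0) = 23
v[6] = max(3+23, 10+20, 12+13, 8+10, 20+3, 17+0) = 30
v[7] = max(3+30, 10+23, 12+20, …, 17+3, 21+0) = 33
v[8] = max(3+33, 10+30, 12+23, …, 21+3, 31+0) = 40
v[9] = max(3+40, 10+33, 12+30, …, 31+3, 25+0) = 43
One optimal cutting: 2 + 2 + 2 + 2 + 1 → €10 + €10 + €10 + €10 + €3 = €43.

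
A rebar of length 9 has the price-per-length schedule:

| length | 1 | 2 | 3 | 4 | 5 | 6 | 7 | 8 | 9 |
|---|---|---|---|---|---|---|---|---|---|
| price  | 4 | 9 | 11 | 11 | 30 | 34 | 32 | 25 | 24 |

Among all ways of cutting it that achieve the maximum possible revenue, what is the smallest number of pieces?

3

Build r[k] bottom-up: r[k] = max over allowed piece i of (p[i] + r[k−i]).
r[1] = 4
r[2] = max(4+4, 9+0) = 9
r[3] = max(4+9, 9+4, 11+0) = 13
r[4] = max(4+13, 9+9, 11+4, 11+0) = 18
r[5] = max(4+18, 9+13, 11+9, 11+4, 30+0) = 30
r[6] = max(4+30, 9+18, 11+13, 11+9, 30+4, 34+0) = 34
r[7] = max(4+34, 9+30, 11+18, …, 34+4, 32+0) = 39
r[8] = max(4+39, 9+34, 11+30, …, 32+4, 25+0) = 43
r[9] = max(4+43, 9+39, 11+34, …, 25+4, 24+0) = 48
Maximum revenue is ₹48.
Now minimize piece count subject to staying optimal: for each k, pieces[k] = 1 + min over i with p[i]+r[k−i]=r[k] of pieces[k−i].
pieces[6] = 1
pieces[7] = 2
pieces[8] = 2
pieces[9] = 3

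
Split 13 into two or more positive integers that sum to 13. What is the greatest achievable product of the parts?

Define f[k] = max over 1≤i<k of i · max(k−i, f[k−i]); the inner max lets the remainder stay uncut if that's better.
f[2] = 1·max(1,0) = 1·1 = 1
f[3] = max(1·2, 2·1) = 2
f[4] = max(1·3, 2·2, 3·1) = 4
f[5] = max(1·4, 2·3, 3·2, 4·1) = 6
f[6] = max(1·6, 2·4, 3·3, 4·2, 5·1) = 9
f[7] = max(1·9, 2·6, 3·4, 4·3, 5·2, 6·1) = 12
f[8] = max(1·12, 2·9, 3·6, …, 6·2, 7·1) = 18
f[9] = max(1·18, 2·12, 3·9, …, 7·2, 8·1) = 27
f[10] = max(1·27, 2·18, 3·12, …, 8·2, 9·1) = 36
f[11] = max(1·36, 2·27, 3·18, …, 9·2, 10·1) = 54
f[12] = max(1·54, 2·36, 3·27, …, 10·2, 11·1) = 81
f[13] = max(1·81, 2·54, 3·36, …, 11·2, 12·1) = 108
One optimal split: 3 + 3 + 3 + 2 + 2; product 3·3·3·2·2 = 108.

108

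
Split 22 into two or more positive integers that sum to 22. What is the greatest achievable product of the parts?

Define g[k] = max over 1≤i<k of i · max(k−i, g[k−i]); the inner max lets the remainder stay uncut if that's better.
g[2] = 1×max(1,0) = 1×1 = 1
g[3] = max(1×2, 2×1) = 2
g[4] = max(1×3, 2×2, 3×1) = 4
g[5] = max(1×4, 2×3, 3×2, 4×1) = 6
g[6] = max(1×6, 2×4, 3×3, 4×2, 5×1) = 9
g[7] = max(1×9, 2×6, 3×4, 4×3, 5×2, 6×1) = 12
g[8] = max(1×12, 2×9, 3×6, …, 6×2, 7×1) = 18
g[9] = max(1×18, 2×12, 3×9, …, 7×2, 8×1) = 27
g[10] = max(1×27, 2×18, 3×12, …, 8×2, 9×1) = 36
g[11] = max(1×36, 2×27, 3×18, …, 9×2, 10×1) = 54
g[12] = max(1×54, 2×36, 3×27, …, 10×2, 11×1) = 81
g[13] = max(1×81, 2×54, 3×36, …, 11×2, 12×1) = 108
g[14] = max(1×108, 2×81, 3×54, …, 12×2, 13×1) = 162
g[15] = max(1×162, 2×108, 3×81, …, 13×2, 14×1) = 243
g[16] = max(1×243, 2×162, 3×108, …, 14×2, 15×1) = 324
g[17] = max(1×324, 2×243, 3×162, …, 15×2, 16×1) = 486
g[18] = max(1×486, 2×324, 3×243, …, 16×2, 17×1) = 729
g[19] = max(1×729, 2×486, 3×324, …, 17×2, 18×1) = 972
g[20] = max(1×972, 2×729, 3×486, …, 18×2, 19×1) = 1458
g[21] = max(1×1458, 2×972, 3×729, …, 19×2, 20×1) = 2187
g[22] = max(1×2187, 2×1458, 3×972, …, 20×2, 21×1) = 2916
One optimal split: 3 + 3 + 3 + 3 + 3 + 3 + 2 + 2; product 3×3×3×3×3×3×2×2 = 2916.

2916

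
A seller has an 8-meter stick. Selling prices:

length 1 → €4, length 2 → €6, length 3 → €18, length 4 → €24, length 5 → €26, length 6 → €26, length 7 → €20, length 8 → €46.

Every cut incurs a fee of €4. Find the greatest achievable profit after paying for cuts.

46

Build v[k] bottom-up: v[k] = max over allowed piece i of (p[i] + v[k−i]) − 4 per cut.
v[1] = 4
v[2] = 6
v[3] = 18
v[4] = 24
v[5] = 26
v[6] = 32  (first piece 3, then v[3]=18)
v[7] = 38  (first piece 3, then v[4]=24)
v[8] = 46
Best is to make no cuts and sell whole for €46.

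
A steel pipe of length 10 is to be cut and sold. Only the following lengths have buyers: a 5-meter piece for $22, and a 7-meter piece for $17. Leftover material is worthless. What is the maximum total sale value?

44

Build best[k] bottom-up: best[k] = max over allowed piece i of (p[i] + best[k−i]).
best[1] = 0
best[2] = 0
best[3] = 0
best[4] = 0
best[5] = 22
best[6] = 22
best[7] = max(22+0, 17+0) = 22
best[8] = max(22+0, 17+0) = 22
best[9] = max(22+0, 17+0) = 22
best[10] = max(22+22, 17+0) = 44
One optimal cutting: 5 + 5 → $44.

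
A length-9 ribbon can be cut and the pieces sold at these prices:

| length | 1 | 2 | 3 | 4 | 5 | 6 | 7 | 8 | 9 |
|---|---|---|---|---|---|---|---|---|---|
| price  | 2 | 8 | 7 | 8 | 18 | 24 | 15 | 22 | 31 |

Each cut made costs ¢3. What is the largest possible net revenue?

Build net[k] bottom-up: net[k] = max over allowed piece i of (p[i] + net[k−i]) − 3 per cut.
net[1] = 2
net[2] = max(2+2-3, 8+0) = 8
net[3] = max(2+8-3, 8+2-3, 7+0) = 7
net[4] = max(2+7-3, 8+8-3, 7+2-3, 8+0) = 13
net[5] = max(2+13-3, 8+7-3, 7+8-3, 8+2-3, 18+0) = 18
net[6] = max(2+18-3, 8+13-3, 7+7-3, 8+8-3, 18+2-3, 24+0) = 24
net[7] = max(2+24-3, 8+18-3, 7+13-3, …, 24+2-3, 15+0) = 23
net[8] = max(2+23-3, 8+24-3, 7+18-3, …, 15+2-3, 22+0) = 29
net[9] = max(2+29-3, 8+23-3, 7+24-3, …, 22+2-3, 31+0) = 31
Best is to make no cuts and sell whole for ¢31.

31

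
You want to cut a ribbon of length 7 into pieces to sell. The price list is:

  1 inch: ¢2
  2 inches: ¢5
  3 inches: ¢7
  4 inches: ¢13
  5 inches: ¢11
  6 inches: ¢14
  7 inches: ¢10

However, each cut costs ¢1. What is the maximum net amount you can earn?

19

Consider every possible first cut. r[k] is the best of p[i]+r[k−i] over all sellable i≤k, charging 1 whenever i<k.
r[1] = 2
r[2] = 5
r[3] = 7
r[4] = 13
r[5] = 14  (first piece 1, then r[4]=13)
r[6] = 17  (first piece 2, then r[4]=13)
r[7] = 19  (first piece 3, then r[4]=13)
One optimal plan: pieces 4 + 3 (1 cut) → ¢20 − ¢1 = ¢19.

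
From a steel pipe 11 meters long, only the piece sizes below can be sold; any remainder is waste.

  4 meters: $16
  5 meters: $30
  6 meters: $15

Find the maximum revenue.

60

Consider every possible first cut. r[k] is the best of p[i]+r[k−i] over all sellable i≤k.
r[1] = 0
r[2] = 0
r[3] = 0
r[4] = 16
r[5] = 30
r[6] = 30
r[7] = 30
r[8] = 32  (first piece 4, then r[4]=16)
r[9] = 46  (first piece 4, then r[5]=30)
r[10] = 60  (first piece 5, then r[5]=30)
r[11] = 60
One optimal cutting: pieces 5 + 5 with 1 meter of scrap → $60.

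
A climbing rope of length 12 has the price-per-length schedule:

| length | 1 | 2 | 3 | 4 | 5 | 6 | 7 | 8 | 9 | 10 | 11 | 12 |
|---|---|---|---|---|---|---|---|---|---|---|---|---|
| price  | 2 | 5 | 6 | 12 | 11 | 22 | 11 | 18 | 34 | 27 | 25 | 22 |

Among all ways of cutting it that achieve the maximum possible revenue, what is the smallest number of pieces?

2

Let r[k] be the best obtainable value from length k. For each k, try every first piece i and keep the best of price[i] + r[k−i].
r[1] = 2
r[2] = max(2+2, 5+0) = 5
r[3] = max(2+5, 5+2, 6+0) = 7
r[4] = max(2+7, 5+5, 6+2, 12+0) = 12
r[5] = max(2+12, 5+7, 6+5, 12+2, 11+0) = 14
r[6] = max(2+14, 5+12, 6+7, 12+5, 11+2, 22+0) = 22
r[7] = max(2+22, 5+14, 6+12, …, 22+2, 11+0) = 24
r[8] = max(2+24, 5+22, 6+14, …, 11+2, 18+0) = 27
r[9] = max(2+27, 5+24, 6+22, …, 18+2, 34+0) = 34
r[10] = max(2+34, 5+27, 6+24, …, 34+2, 27+0) = 36
r[11] = max(2+36, 5+34, 6+27, …, 27+2, 25+0) = 39
r[12] = max(2+39, 5+36, 6+34, …, 25+2, 22+0) = 44
Maximum revenue is €44.
Now minimize piece count subject to staying optimal: for each k, pieces[k] = 1 + min over i with p[i]+r[k−i]=r[k] of pieces[k−i].
pieces[9] = 1
pieces[10] = 2
pieces[11] = 2
pieces[12] = 2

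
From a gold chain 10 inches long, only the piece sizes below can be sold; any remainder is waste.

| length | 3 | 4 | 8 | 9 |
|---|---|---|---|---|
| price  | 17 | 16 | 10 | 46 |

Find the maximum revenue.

51

Consider every possible first cut. r[k] is the best of p[i]+r[k−i] over all sellable i≤k.
r[1] = 0
r[2] = 0
r[3] = 17
r[4] = max(17+0, 16+0) = 17
r[5] = max(17+0, 16+0) = 17
r[6] = max(17+17, 16+0) = 34
r[7] = max(17+17, 16+17) = 34
r[8] = max(17+17, 16+17, 10+0) = 34
r[9] = max(17+34, 16+17, 10+0, 46+0) = 51
r[10] = max(17+34, 16+34, 10+0, 46+0) = 51
One optimal cutting: pieces 3 + 3 + 3 with 1 inch of scrap → $51.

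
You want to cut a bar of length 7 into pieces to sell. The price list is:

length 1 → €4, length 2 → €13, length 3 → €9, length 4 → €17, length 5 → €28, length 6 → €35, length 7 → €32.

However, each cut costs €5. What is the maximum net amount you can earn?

36

Let v[k] be the best obtainable value from length k. For each k, try every first piece i and keep the best of price[i] + v[k−i] minus the 5 cut fee when i<k.
v[1] = 4
v[2] = 13
v[3] = 12  (first piece 1, then v[2]=13)
v[4] = 21  (first piece 2, then v[2]=13)
v[5] = 28
v[6] = 35
v[7] = 36  (first piece 2, then v[5]=28)
One optimal plan: pieces 5 + 2 (1 cut) → €41 − €5 = €36.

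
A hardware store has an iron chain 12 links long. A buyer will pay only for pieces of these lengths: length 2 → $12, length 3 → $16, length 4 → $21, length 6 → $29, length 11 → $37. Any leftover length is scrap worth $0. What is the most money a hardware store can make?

Consider every possible first cut. r[k] is the best of p[i]+r[k−i] over all sellable i≤k.
r[1] = 0
r[2] = 12
r[3] = 16
r[4] = 24  (first piece 2, then r[2]=12)
r[5] = 28  (first piece 2, then r[3]=16)
r[6] = 36  (first piece 2, then r[4]=24)
r[7] = 40  (first piece 2, then r[5]=28)
r[8] = 48  (first piece 2, then r[6]=36)
r[9] = 52  (first piece 2, then r[7]=40)
r[10] = 60  (first piece 2, then r[8]=48)
r[11] = 64  (first piece 2, then r[9]=52)
r[12] = 72  (first piece 2, then r[10]=60)
One optimal cutting: 2 + 2 + 2 + 2 + 2 + 2 → $72.

72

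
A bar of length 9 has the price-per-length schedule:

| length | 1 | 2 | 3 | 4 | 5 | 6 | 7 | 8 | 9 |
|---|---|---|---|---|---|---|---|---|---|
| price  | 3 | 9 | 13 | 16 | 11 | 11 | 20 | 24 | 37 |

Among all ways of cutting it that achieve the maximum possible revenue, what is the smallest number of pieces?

4

Let r[k] be the best obtainable value from length k. For each k, try every first piece i and keep the best of price[i] + r[k−i].
r[1] = 3
r[2] = max(3+3, 9+0) = 9
r[3] = max(3+9, 9+3, 13+0) = 13
r[4] = max(3+13, 9+9, 13+3, 16+0) = 18
r[5] = max(3+18, 9+13, 13+9, 16+3, 11+0) = 22
r[6] = max(3+22, 9+18, 13+13, 16+9, 11+3, 11+0) = 27
r[7] = max(3+27, 9+22, 13+18, …, 11+3, 20+0) = 31
r[8] = max(3+31, 9+27, 13+22, …, 20+3, 24+0) = 36
r[9] = max(3+36, 9+31, 13+27, …, 24+3, 37+0) = 40
Maximum revenue is $40.
Now minimize piece count subject to staying optimal: for each k, pieces[k] = 1 + min over i with p[i]+r[k−i]=r[k] of pieces[k−i].
pieces[6] = 3
pieces[7] = 3
pieces[8] = 4
pieces[9] = 4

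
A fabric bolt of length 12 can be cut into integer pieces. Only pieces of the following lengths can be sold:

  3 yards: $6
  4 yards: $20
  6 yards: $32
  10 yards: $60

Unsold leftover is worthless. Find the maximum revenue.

64

Consider every possible first cut. f[k] is the best of p[i]+f[k−i] over all sellable i≤k.
f[1] = 0
f[2] = 0
f[3] = 6
f[4] = max(6+0, 20+0) = 20
f[5] = max(6+0, 20+0) = 20
f[6] = max(6+6, 20+0, 32+0) = 32
f[7] = max(6+20, 20+6, 32+0) = 32
f[8] = max(6+20, 20+20, 32+0) = 40
f[9] = max(6+32, 20+20, 32+6) = 40
f[10] = max(6+32, 20+32, 32+20, 60+0) = 60
f[11] = max(6+40, 20+32, 32+20, 60+0) = 60
f[12] = max(6+40, 20+40, 32+32, 60+0) = 64
One optimal cutting: 6 + 6 → $64.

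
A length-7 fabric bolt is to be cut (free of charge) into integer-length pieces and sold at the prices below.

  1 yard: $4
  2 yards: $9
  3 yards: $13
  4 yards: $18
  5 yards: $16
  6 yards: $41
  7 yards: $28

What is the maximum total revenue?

45

Consider every possible first cut. r[k] is the best of p[i]+r[k−i] over all sellable i≤k.
r[1] = 4
r[2] = 9
r[3] = 13  (first piece 1, then r[2]=9)
r[4] = 18  (first piece 2, then r[2]=9)
r[5] = 22  (first piece 1, then r[4]=18)
r[6] = 41
r[7] = 45  (first piece 1, then r[6]=41)
One optimal cutting: 6 + 1 → $41 + $4 = $45.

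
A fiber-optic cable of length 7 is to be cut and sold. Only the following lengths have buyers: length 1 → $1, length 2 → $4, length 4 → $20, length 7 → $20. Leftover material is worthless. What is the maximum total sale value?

Let f[k] be the best obtainable value from length k. For each k, try every first piece i and keep the best of price[i] + f[k−i].
f[1] = 1
f[2] = 4
f[3] = 5  (first piece 1, then f[2]=4)
f[4] = 20
f[5] = 21  (first piece 1, then f[4]=20)
f[6] = 24  (first piece 2, then f[4]=20)
f[7] = 25  (first piece 1, then f[6]=24)
One optimal cutting: 4 + 2 + 1 → $25.

25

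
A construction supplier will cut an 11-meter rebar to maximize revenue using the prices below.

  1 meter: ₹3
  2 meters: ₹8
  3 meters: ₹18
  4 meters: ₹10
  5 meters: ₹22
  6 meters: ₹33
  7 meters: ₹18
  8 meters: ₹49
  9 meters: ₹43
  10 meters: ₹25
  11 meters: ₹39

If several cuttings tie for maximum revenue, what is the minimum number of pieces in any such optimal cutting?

Build r[k] bottom-up: r[k] = max over allowed piece i of (p[i] + r[k−i]).
r[1] = 3
r[2] = 8
r[3] = 18
r[4] = 21  (first piece 1, then r[3]=18)
r[5] = 26  (first piece 2, then r[3]=18)
r[6] = 36  (first piece 3, then r[3]=18)
r[7] = 39  (first piece 1, then r[6]=36)
r[8] = 49
r[9] = 54  (first piece 3, then r[6]=36)
r[10] = 57  (first piece 1, then r[9]=54)
r[11] = 67  (first piece 3, then r[8]=49)
Maximum revenue is ₹67.
Now minimize piece count subject to staying optimal: for each k, pieces[k] = 1 + min over i with p[i]+r[k−i]=r[k] of pieces[k−i].
pieces[8] = 1
pieces[9] = 3
pieces[10] = 2
pieces[11] = 2

2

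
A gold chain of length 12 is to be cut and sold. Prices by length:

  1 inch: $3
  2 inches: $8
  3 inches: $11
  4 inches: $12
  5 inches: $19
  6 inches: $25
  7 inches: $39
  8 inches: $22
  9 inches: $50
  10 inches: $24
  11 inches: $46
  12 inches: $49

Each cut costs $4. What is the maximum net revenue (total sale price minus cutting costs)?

57

Let v[k] be the best obtainable value from length k. For each k, try every first piece i and keep the best of price[i] + v[k−i] minus the 4 cut fee when i<k.
v[1] = 3
v[2] = 8
v[3] = 11
v[4] = 12  (first piece 2, then v[2]=8)
v[5] = 19
v[6] = 25
v[7] = 39
v[8] = 38  (first piece 1, then v[7]=39)
v[9] = 50
v[10] = 49  (first piece 1, then v[9]=50)
v[11] = 54  (first piece 2, then v[9]=50)
v[12] = 57  (first piece 3, then v[9]=50)
One optimal plan: pieces 9 + 3 (1 cut) → $61 − $4 = $57.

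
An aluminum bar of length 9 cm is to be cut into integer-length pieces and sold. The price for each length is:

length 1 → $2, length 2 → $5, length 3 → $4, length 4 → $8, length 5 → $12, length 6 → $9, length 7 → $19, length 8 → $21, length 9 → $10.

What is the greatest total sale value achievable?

24

Consider every possible first cut. best[k] is the best of p[i]+best[k−i] over all sellable i≤k.
best[1] = 2
best[2] = max(2+2, 5+0) = 5
best[3] = max(2+5, 5+2, 4+0) = 7
best[4] = max(2+7, 5+5, 4+2, 8+0) = 10
best[5] = max(2+10, 5+7, 4+5, 8+2, 12+0) = 12
best[6] = max(2+12, 5+10, 4+7, 8+5, 12+2, 9+0) = 15
best[7] = max(2+15, 5+12, 4+10, …, 9+2, 19+0) = 19
best[8] = max(2+19, 5+15, 4+12, …, 19+2, 21+0) = 21
best[9] = max(2+21, 5+19, 4+15, …, 21+2, 10+0) = 24
One optimal cutting: 7 + 2 → $19 + $5 = $24.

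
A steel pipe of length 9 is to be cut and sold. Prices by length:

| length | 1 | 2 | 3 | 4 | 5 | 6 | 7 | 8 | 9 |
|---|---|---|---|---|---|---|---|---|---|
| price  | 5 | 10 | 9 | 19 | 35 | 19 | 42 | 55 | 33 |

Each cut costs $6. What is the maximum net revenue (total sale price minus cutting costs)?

Consider every possible first cut. net[k] is the best of p[i]+net[k−i] over all sellable i≤k, charging 6 whenever i<k.
net[1] = 5
net[2] = 10
net[3] = 9  (first piece 1, then net[2]=10)
net[4] = 19
net[5] = 35
net[6] = 34  (first piece 1, then net[5]=35)
net[7] = 42
net[8] = 55
net[9] = 54  (first piece 1, then net[8]=55)
One optimal plan: pieces 8 + 1 (1 cut) → $60 − $6 = $54.

54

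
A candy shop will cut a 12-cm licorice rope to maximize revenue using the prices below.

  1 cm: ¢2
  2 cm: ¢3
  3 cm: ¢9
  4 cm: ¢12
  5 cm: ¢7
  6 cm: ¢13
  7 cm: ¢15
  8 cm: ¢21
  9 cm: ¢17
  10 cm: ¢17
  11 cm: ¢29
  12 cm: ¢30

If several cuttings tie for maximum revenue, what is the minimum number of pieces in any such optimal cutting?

Let r[k] be the best obtainable value from length k. For each k, try every first piece i and keep the best of price[i] + r[k−i].
r[1] = 2
r[2] = 4  (first piece 1, then r[1]=2)
r[3] = 9
r[4] = 12
r[5] = 14  (first piece 1, then r[4]=12)
r[6] = 18  (first piece 3, then r[3]=9)
r[7] = 21  (first piece 3, then r[4]=12)
r[8] = 24  (first piece 4, then r[4]=12)
r[9] = 27  (first piece 3, then r[6]=18)
r[10] = 30  (first piece 3, then r[7]=21)
r[11] = 33  (first piece 3, then r[8]=24)
r[12] = 36  (first piece 3, then r[9]=27)
Maximum revenue is ¢36.
Now minimize piece count subject to staying optimal: for each k, pieces[k] = 1 + min over i with p[i]+r[k−i]=r[k] of pieces[k−i].
pieces[9] = 3
pieces[10] = 3
pieces[11] = 3
pieces[12] = 3

3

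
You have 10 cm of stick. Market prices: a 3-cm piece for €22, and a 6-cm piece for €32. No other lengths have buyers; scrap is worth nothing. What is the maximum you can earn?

66

Let best[k] be the best obtainable value from length k. For each k, try every first piece i and keep the best of price[i] + best[k−i].
best[1] = 0
best[2] = 0
best[3] = 22
best[4] = 22
best[5] = 22
best[6] = max(22+22, 32+0) = 44
best[7] = max(22+22, 32+0) = 44
best[8] = max(22+22, 32+0) = 44
best[9] = max(22+44, 32+22) = 66
best[10] = max(22+44, 32+22) = 66
One optimal cutting: pieces 3 + 3 + 3 with 1 cm of scrap → €66.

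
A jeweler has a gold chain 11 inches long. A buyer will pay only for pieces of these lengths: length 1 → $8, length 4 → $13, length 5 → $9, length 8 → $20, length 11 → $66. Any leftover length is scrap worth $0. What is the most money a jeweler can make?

Build f[k] bottom-up: f[k] = max over allowed piece i of (p[i] + f[k−i]).
f[1] = 8
f[2] = 16  (first piece 1, then f[1]=8)
f[3] = 24  (first piece 1, then f[2]=16)
f[4] = 32  (first piece 1, then f[3]=24)
f[5] = 40  (first piece 1, then f[4]=32)
f[6] = 48  (first piece 1, then f[5]=40)
f[7] = 56  (first piece 1, then f[6]=48)
f[8] = 64  (first piece 1, then f[7]=56)
f[9] = 72  (first piece 1, then f[8]=64)
f[10] = 80  (first piece 1, then f[9]=72)
f[11] = 88  (first piece 1, then f[10]=80)
One optimal cutting: 1 + 1 + 1 + 1 + 1 + 1 + 1 + 1 + 1 + 1 + 1 → $88.

88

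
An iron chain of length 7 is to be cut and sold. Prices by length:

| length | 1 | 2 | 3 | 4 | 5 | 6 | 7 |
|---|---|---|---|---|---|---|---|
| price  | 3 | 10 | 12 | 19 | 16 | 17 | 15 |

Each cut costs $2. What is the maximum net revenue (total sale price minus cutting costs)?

Consider every possible first cut. r[k] is the best of p[i]+r[k−i] over all sellable i≤k, charging 2 whenever i<k.
r[1] = 3
r[2] = max(3+3-2, 10+0) = 10
r[3] = max(3+10-2, 10+3-2, 12+0) = 12
r[4] = max(3+12-2, 10+10-2, 12+3-2, 19+0) = 19
r[5] = max(3+19-2, 10+12-2, 12+10-2, 19+3-2, 16+0) = 20
r[6] = max(3+20-2, 10+19-2, 12+12-2, 19+10-2, 16+3-2, 17+0) = 27
r[7] = max(3+27-2, 10+20-2, 12+19-2, …, 17+3-2, 15+0) = 29
One optimal plan: pieces 4 + 3 (1 cut) → $31 − $2 = $29.

29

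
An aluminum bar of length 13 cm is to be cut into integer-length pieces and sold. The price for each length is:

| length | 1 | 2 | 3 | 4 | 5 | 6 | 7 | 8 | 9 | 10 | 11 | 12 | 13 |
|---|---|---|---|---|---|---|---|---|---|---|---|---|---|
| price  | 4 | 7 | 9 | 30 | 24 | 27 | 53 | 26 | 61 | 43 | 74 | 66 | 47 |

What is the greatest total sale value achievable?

94

Consider every possible first cut. r[k] is the best of p[i]+r[k−i] over all sellable i≤k.
r[1] = 4
r[2] = 8  (first piece 1, then r[1]=4)
r[3] = 12  (first piece 1, then r[2]=8)
r[4] = 30
r[5] = 34  (first piece 1, then r[4]=30)
r[6] = 38  (first piece 1, then r[5]=34)
r[7] = 53
r[8] = 60  (first piece 4, then r[4]=30)
r[9] = 64  (first piece 1, then r[8]=60)
r[10] = 68  (first piece 1, then r[9]=64)
r[11] = 83  (first piece 4, then r[7]=53)
r[12] = 90  (first piece 4, then r[8]=60)
r[13] = 94  (first piece 1, then r[12]=90)
One optimal cutting: 4 + 4 + 4 + 1 → $30 + $30 + $30 + $4 = $94.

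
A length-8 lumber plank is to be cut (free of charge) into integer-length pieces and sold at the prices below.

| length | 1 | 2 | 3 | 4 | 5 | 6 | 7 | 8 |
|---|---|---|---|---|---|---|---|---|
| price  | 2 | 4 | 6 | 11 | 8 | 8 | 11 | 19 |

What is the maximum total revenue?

Consider every possible first cut. r[k] is the best of p[i]+r[k−i] over all sellable i≤k.
r[1] = 2
r[2] = max(2+2, 4+0) = 4
r[3] = max(2+4, 4+2, 6+0) = 6
r[4] = max(2+6, 4+4, 6+2, 11+0) = 11
r[5] = max(2+11, 4+6, 6+4, 11+2, 8+0) = 13
r[6] = max(2+13, 4+11, 6+6, 11+4, 8+2, 8+0) = 15
r[7] = max(2+15, 4+13, 6+11, …, 8+2, 11+0) = 17
r[8] = max(2+17, 4+15, 6+13, …, 11+2, 19+0) = 22
One optimal cutting: 4 + 4 → $11 + $11 = $22.

22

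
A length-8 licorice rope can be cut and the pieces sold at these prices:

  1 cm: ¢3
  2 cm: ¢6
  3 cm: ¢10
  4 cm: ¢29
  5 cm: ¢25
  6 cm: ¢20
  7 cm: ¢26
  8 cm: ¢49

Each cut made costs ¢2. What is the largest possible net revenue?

56

Consider every possible first cut. r[k] is the best of p[i]+r[k−i] over all sellable i≤k, charging 2 whenever i<k.
r[1] = 3
r[2] = 6
r[3] = 10
r[4] = 29
r[5] = 30  (first piece 1, then r[4]=29)
r[6] = 33  (first piece 2, then r[4]=29)
r[7] = 37  (first piece 3, then r[4]=29)
r[8] = 56  (first piece 4, then r[4]=29)
One optimal plan: pieces 4 + 4 (1 cut) → ¢58 − ¢2 = ¢56.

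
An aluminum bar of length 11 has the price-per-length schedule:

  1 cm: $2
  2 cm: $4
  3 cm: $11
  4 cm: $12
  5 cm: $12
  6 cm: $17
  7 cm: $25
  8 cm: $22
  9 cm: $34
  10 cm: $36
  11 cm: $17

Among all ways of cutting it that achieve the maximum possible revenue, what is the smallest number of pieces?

Let r[k] be the best obtainable value from length k. For each k, try every first piece i and keep the best of price[i] + r[k−i].
r[1] = 2
r[2] = 4  (first piece 1, then r[1]=2)
r[3] = 11
r[4] = 13  (first piece 1, then r[3]=11)
r[5] = 15  (first piece 1, then r[4]=13)
r[6] = 22  (first piece 3, then r[3]=11)
r[7] = 25
r[8] = 27  (first piece 1, then r[7]=25)
r[9] = 34
r[10] = 36  (first piece 1, then r[9]=34)
r[11] = 38  (first piece 1, then r[10]=36)
Maximum revenue is $38.
Now minimize piece count subject to staying optimal: for each k, pieces[k] = 1 + min over i with p[i]+r[k−i]=r[k] of pieces[k−i].
pieces[8] = 2
pieces[9] = 1
pieces[10] = 1
pieces[11] = 2

2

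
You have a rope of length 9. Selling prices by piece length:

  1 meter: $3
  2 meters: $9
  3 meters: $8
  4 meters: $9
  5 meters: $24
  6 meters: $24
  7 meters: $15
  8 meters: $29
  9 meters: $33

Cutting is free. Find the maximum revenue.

Build v[k] bottom-up: v[k] = max over allowed piece i of (p[i] + v[k−i]).
v[1] = 3
v[2] = 9
v[3] = 12  (first piece 1, then v[2]=9)
v[4] = 18  (first piece 2, then v[2]=9)
v[5] = 24
v[6] = 27  (first piece 1, then v[5]=24)
v[7] = 33  (first piece 2, then v[5]=24)
v[8] = 36  (first piece 1, then v[7]=33)
v[9] = 42  (first piece 2, then v[7]=33)
One optimal cutting: 5 + 2 + 2 → $24 + $9 + $9 = $42.

42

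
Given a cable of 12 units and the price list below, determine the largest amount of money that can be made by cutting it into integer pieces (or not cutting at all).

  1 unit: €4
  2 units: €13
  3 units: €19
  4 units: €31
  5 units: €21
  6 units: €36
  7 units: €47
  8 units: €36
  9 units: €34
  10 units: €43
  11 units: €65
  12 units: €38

Consider every possible first cut. R[k] is the best of p[i]+R[k−i] over all sellable i≤k.
R[1] = 4
R[2] = 13
R[3] = 19
R[4] = 31
R[5] = 35  (first piece 1, then R[4]=31)
R[6] = 44  (first piece 2, then R[4]=31)
R[7] = 50  (first piece 3, then R[4]=31)
R[8] = 62  (first piece 4, then R[4]=31)
R[9] = 66  (first piece 1, then R[8]=62)
R[10] = 75  (first piece 2, then R[8]=62)
R[11] = 81  (first piece 3, then R[8]=62)
R[12] = 93  (first piece 4, then R[8]=62)
One optimal cutting: 4 + 4 + 4 → €31 + €31 + €31 = €93.

93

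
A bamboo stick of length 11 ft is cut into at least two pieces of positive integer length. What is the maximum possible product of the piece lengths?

54

Fill g[k] for k=2..11: at each k try every first piece i and multiply by the better of (k−i) uncut or g[k−i].
Small cases: g[2]=1, g[3]=2, g[4]=4.
g[5] = 2×max(3,2) = 2×3 = 6
g[6] = 3×max(3,2) = 3×3 = 9
g[7] = 2×max(5,6) = 2×6 = 12
g[8] = 2×max(6,9) = 2×9 = 18
g[9] = 3×max(6,9) = 3×9 = 27
g[10] = 2×max(8,18) = 2×18 = 36
g[11] = 2×max(9,27) = 2×27 = 54
One optimal split: 3 + 3 + 3 + 2; product 3×3×3×2 = 54.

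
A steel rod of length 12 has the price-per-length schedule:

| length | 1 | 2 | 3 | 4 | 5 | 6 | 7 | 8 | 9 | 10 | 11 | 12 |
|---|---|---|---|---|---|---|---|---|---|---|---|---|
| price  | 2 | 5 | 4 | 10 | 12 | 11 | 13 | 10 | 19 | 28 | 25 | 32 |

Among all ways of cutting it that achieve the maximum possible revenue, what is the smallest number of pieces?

Consider every possible first cut. r[k] is the best of p[i]+r[k−i] over all sellable i≤k.
r[1] = 2
r[2] = max(2+2, 5+0) = 5
r[3] = max(2+5, 5+2, 4+0) = 7
r[4] = max(2+7, 5+5, 4+2, 10+0) = 10
r[5] = max(2+10, 5+7, 4+5, 10+2, 12+0) = 12
r[6] = max(2+12, 5+10, 4+7, 10+5, 12+2, 11+0) = 15
r[7] = max(2+15, 5+12, 4+10, …, 11+2, 13+0) = 17
r[8] = max(2+17, 5+15, 4+12, …, 13+2, 10+0) = 20
r[9] = max(2+20, 5+17, 4+15, …, 10+2, 19+0) = 22
r[10] = max(2+22, 5+20, 4+17, …, 19+2, 28+0) = 28
r[11] = max(2+28, 5+22, 4+20, …, 28+2, 25+0) = 30
r[12] = max(2+30, 5+28, 4+22, …, 25+2, 32+0) = 33
Maximum revenue is $33.
Now minimize piece count subject to staying optimal: for each k, pieces[k] = 1 + min over i with p[i]+r[k−i]=r[k] of pieces[k−i].
pieces[9] = 2
pieces[10] = 1
pieces[11] = 2
pieces[12] = 2

2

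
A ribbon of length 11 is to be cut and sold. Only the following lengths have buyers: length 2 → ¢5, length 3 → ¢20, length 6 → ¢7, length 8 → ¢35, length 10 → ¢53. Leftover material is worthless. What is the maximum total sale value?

65

Let f[k] be the best obtainable value from length k. For each k, try every first piece i and keep the best of price[i] + f[k−i].
f[1] = 0
f[2] = 5
f[3] = 20
f[4] = 20
f[5] = 25  (first piece 2, then f[3]=20)
f[6] = 40  (first piece 3, then f[3]=20)
f[7] = 40
f[8] = 45  (first piece 2, then f[6]=40)
f[9] = 60  (first piece 3, then f[6]=40)
f[10] = 60
f[11] = 65  (first piece 2, then f[9]=60)
One optimal cutting: 3 + 3 + 3 + 2 → ¢65.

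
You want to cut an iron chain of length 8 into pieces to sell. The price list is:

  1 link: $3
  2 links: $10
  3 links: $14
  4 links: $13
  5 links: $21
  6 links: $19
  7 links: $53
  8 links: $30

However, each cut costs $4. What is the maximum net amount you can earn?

Build r[k] bottom-up: r[k] = max over allowed piece i of (p[i] + r[k−i]) − 4 per cut.
r[1] = 3
r[2] = 10
r[3] = 14
r[4] = 16  (first piece 2, then r[2]=10)
r[5] = 21
r[6] = 24  (first piece 3, then r[3]=14)
r[7] = 53
r[8] = 52  (first piece 1, then r[7]=53)
One optimal plan: pieces 7 + 1 (1 cut) → $56 − $4 = $52.

52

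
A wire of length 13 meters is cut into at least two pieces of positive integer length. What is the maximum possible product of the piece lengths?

108

Fill f[k] for k=2..13: at each k try every first piece i and multiply by the better of (k−i) uncut or f[k−i].
f[2] = 1×max(1,0) = 1×1 = 1
f[3] = 1×max(2,1) = 1×2 = 2
f[4] = 2×max(2,1) = 2×2 = 4
f[5] = 2×max(3,2) = 2×3 = 6
f[6] = 3×max(3,2) = 3×3 = 9
f[7] = 2×max(5,6) = 2×6 = 12
f[8] = 2×max(6,9) = 2×9 = 18
f[9] = 3×max(6,9) = 3×9 = 27
f[10] = 2×max(8,18) = 2×18 = 36
f[11] = 2×max(9,27) = 2×27 = 54
f[12] = 3×max(9,27) = 3×27 = 81
f[13] = 2×max(11,54) = 2×54 = 108
One optimal split: 3 + 3 + 3 + 2 + 2; product 3×3×3×2×2 = 108.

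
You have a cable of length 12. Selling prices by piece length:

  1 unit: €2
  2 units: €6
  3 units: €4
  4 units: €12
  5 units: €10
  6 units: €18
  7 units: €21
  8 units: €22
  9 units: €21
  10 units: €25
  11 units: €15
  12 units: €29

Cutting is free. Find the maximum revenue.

Let best[k] be the best obtainable value from length k. For each k, try every first piece i and keep the best of price[i] + best[k−i].
best[1] = 2
best[2] = max(2+2, 6+0) = 6
best[3] = max(2+6, 6+2, 4+0) = 8
best[4] = max(2+8, 6+6, 4+2, 12+0) = 12
best[5] = max(2+12, 6+8, 4+6, 12+2, 10+0) = 14
best[6] = max(2+14, 6+12, 4+8, 12+6, 10+2, 18+0) = 18
best[7] = max(2+18, 6+14, 4+12, …, 18+2, 21+0) = 21
best[8] = max(2+21, 6+18, 4+14, …, 21+2, 22+0) = 24
best[9] = max(2+24, 6+21, 4+18, …, 22+2, 21+0) = 27
best[10] = max(2+27, 6+24, 4+21, …, 21+2, 25+0) = 30
best[11] = max(2+30, 6+27, 4+24, …, 25+2, 15+0) = 33
best[12] = max(2+33, 6+30, 4+27, …, 15+2, 29+0) = 36
One optimal cutting: 2 + 2 + 2 + 2 + 2 + 2 → €6 + €6 + €6 + €6 + €6 + €6 = €36.

36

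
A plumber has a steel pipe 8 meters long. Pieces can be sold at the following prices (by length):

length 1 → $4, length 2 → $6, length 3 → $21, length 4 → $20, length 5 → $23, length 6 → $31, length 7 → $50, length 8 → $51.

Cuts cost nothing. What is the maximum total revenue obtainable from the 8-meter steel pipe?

54

Consider every possible first cut. r[k] is the best of p[i]+r[k−i] over all sellable i≤k.
r[1] = 4
r[2] = 8  (first piece 1, then r[1]=4)
r[3] = 21
r[4] = 25  (first piece 1, then r[3]=21)
r[5] = 29  (first piece 1, then r[4]=25)
r[6] = 42  (first piece 3, then r[3]=21)
r[7] = 50
r[8] = 54  (first piece 1, then r[7]=50)
One optimal cutting: 7 + 1 → $50 + $4 = $54.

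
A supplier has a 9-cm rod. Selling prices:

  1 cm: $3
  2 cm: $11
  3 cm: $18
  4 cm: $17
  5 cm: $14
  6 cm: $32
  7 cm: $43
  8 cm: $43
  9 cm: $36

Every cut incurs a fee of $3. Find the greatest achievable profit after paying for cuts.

Let r[k] be the best obtainable value from length k. For each k, try every first piece i and keep the best of price[i] + r[k−i] minus the 3 cut fee when i<k.
r[1] = 3
r[2] = max(3+3-3, 11+0) = 11
r[3] = max(3+11-3, 11+3-3, 18+0) = 18
r[4] = max(3+18-3, 11+11-3, 18+3-3, 17+0) = 19
r[5] = max(3+19-3, 11+18-3, 18+11-3, 17+3-3, 14+0) = 26
r[6] = max(3+26-3, 11+19-3, 18+18-3, 17+11-3, 14+3-3, 32+0) = 33
r[7] = max(3+33-3, 11+26-3, 18+19-3, …, 32+3-3, 43+0) = 43
r[8] = max(3+43-3, 11+33-3, 18+26-3, …, 43+3-3, 43+0) = 43
r[9] = max(3+43-3, 11+43-3, 18+33-3, …, 43+3-3, 36+0) = 51
One optimal plan: pieces 7 + 2 (1 cut) → $54 − $3 = $51.

51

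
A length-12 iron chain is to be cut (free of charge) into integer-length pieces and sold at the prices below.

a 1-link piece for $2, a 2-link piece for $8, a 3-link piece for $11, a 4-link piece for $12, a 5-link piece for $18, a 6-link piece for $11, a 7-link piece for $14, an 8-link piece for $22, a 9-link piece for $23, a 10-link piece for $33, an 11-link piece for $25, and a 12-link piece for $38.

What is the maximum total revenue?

48

Let r[k] be the best obtainable value from length k. For each k, try every first piece i and keep the best of price[i] + r[k−i].
r[1] = 2
r[2] = max(2+2, 8+0) = 8
r[3] = max(2+8, 8+2, 11+0) = 11
r[4] = max(2+11, 8+8, 11+2, 12+0) = 16
r[5] = max(2+16, 8+11, 11+8, 12+2, 18+0) = 19
r[6] = max(2+19, 8+16, 11+11, 12+8, 18+2, 11+0) = 24
r[7] = max(2+24, 8+19, 11+16, …, 11+2, 14+0) = 27
r[8] = max(2+27, 8+24, 11+19, …, 14+2, 22+0) = 32
r[9] = max(2+32, 8+27, 11+24, …, 22+2, 23+0) = 35
r[10] = max(2+35, 8+32, 11+27, …, 23+2, 33+0) = 40
r[11] = max(2+40, 8+35, 11+32, …, 33+2, 25+0) = 43
r[12] = max(2+43, 8+40, 11+35, …, 25+2, 38+0) = 48
One optimal cutting: 2 + 2 + 2 + 2 + 2 + 2 → $8 + $8 + $8 + $8 + $8 + $8 = $48.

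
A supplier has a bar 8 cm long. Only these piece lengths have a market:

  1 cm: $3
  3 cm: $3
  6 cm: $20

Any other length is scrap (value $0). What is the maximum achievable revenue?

Consider every possible first cut. r[k] is the best of p[i]+r[k−i] over all sellable i≤k.
r[1] = 3
r[2] = 6  (first piece 1, then r[1]=3)
r[3] = max(3+6, 3+0) = 9
r[4] = max(3+9, 3+3) = 12
r[5] = max(3+12, 3+6) = 15
r[6] = max(3+15, 3+9, 20+0) = 20
r[7] = max(3+20, 3+12, 20+3) = 23
r[8] = max(3+23, 3+15, 20+6) = 26
One optimal cutting: 6 + 1 + 1 → $26.

26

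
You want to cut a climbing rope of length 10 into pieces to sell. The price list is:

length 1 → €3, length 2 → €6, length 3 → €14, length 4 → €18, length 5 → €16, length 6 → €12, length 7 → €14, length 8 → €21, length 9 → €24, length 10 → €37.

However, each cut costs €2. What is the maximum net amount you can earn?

Build r[k] bottom-up: r[k] = max over allowed piece i of (p[i] + r[k−i]) − 2 per cut.
r[1] = 3
r[2] = max(3+3-2, 6+0) = 6
r[3] = max(3+6-2, 6+3-2, 14+0) = 14
r[4] = max(3+14-2, 6+6-2, 14+3-2, 18+0) = 18
r[5] = max(3+18-2, 6+14-2, 14+6-2, 18+3-2, 16+0) = 19
r[6] = max(3+19-2, 6+18-2, 14+14-2, 18+6-2, 16+3-2, 12+0) = 26
r[7] = max(3+26-2, 6+19-2, 14+18-2, …, 12+3-2, 14+0) = 30
r[8] = max(3+30-2, 6+26-2, 14+19-2, …, 14+3-2, 21+0) = 34
r[9] = max(3+34-2, 6+30-2, 14+26-2, …, 21+3-2, 24+0) = 38
r[10] = max(3+38-2, 6+34-2, 14+30-2, …, 24+3-2, 37+0) = 42
One optimal plan: pieces 4 + 3 + 3 (2 cuts) → €46 − €4 = €42.

42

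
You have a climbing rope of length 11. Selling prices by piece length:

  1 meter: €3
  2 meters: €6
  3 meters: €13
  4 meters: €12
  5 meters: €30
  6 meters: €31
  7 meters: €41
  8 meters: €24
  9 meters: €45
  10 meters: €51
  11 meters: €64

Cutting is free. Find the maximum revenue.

64

Build R[k] bottom-up: R[k] = max over allowed piece i of (p[i] + R[k−i]).
R[1] = 3
R[2] = max(3+3, 6+0) = 6
R[3] = max(3+6, 6+3, 13+0) = 13
R[4] = max(3+13, 6+6, 13+3, 12+0) = 16
R[5] = max(3+16, 6+13, 13+6, 12+3, 30+0) = 30
R[6] = max(3+30, 6+16, 13+13, 12+6, 30+3, 31+0) = 33
R[7] = max(3+33, 6+30, 13+16, …, 31+3, 41+0) = 41
R[8] = max(3+41, 6+33, 13+30, …, 41+3, 24+0) = 44
R[9] = max(3+44, 6+41, 13+33, …, 24+3, 45+0) = 47
R[10] = max(3+47, 6+44, 13+41, …, 45+3, 51+0) = 60
R[11] = max(3+60, 6+47, 13+44, …, 51+3, 64+0) = 64
Best is to sell the whole 11-meter piece uncut for €64.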